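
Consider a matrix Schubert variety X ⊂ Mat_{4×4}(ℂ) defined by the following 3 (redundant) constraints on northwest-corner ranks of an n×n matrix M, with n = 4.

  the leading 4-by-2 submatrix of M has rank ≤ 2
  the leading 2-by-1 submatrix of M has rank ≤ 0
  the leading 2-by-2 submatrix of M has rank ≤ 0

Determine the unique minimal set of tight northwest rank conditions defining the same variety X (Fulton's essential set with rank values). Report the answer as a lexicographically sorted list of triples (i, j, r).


Rank table r_w(4×4) implied by the 3 constraints:

  0  0  1  1
  0  0  1  2
  1  1  2  3
  1  2  3  4

giving w = (3, 4, 1, 2) via Δ²R.

ℓ(w)=4; the 1 essential cell (i,j,r):

[(2, 2, 0)]


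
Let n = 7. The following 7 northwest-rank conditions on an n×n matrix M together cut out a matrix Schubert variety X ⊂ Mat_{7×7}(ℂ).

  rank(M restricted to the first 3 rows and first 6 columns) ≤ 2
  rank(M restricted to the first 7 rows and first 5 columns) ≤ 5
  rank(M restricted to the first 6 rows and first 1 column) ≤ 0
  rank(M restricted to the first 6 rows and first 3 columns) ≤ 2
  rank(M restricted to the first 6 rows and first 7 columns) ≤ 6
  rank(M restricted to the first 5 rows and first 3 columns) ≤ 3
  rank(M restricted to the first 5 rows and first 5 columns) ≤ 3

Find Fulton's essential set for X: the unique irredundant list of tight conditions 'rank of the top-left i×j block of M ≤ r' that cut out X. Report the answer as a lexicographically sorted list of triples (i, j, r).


Reconstructing r_w from the 7 given conditions:

  0  1  1  1  1  1  1
  0  1  2  2  2  2  2
  0  1  2  2  2  2  3
  0  1  2  3  3  3  4
  0  1  2  3  3  4  5
  0  1  2  3  4  5  6
  1  2  3  4  5  6  7

so w = (2, 3, 7, 4, 6, 5, 1).

|D(w)|=10, |Ess(w)|=3:

[(3, 6, 2), (5, 5, 3), (6, 1, 0)]


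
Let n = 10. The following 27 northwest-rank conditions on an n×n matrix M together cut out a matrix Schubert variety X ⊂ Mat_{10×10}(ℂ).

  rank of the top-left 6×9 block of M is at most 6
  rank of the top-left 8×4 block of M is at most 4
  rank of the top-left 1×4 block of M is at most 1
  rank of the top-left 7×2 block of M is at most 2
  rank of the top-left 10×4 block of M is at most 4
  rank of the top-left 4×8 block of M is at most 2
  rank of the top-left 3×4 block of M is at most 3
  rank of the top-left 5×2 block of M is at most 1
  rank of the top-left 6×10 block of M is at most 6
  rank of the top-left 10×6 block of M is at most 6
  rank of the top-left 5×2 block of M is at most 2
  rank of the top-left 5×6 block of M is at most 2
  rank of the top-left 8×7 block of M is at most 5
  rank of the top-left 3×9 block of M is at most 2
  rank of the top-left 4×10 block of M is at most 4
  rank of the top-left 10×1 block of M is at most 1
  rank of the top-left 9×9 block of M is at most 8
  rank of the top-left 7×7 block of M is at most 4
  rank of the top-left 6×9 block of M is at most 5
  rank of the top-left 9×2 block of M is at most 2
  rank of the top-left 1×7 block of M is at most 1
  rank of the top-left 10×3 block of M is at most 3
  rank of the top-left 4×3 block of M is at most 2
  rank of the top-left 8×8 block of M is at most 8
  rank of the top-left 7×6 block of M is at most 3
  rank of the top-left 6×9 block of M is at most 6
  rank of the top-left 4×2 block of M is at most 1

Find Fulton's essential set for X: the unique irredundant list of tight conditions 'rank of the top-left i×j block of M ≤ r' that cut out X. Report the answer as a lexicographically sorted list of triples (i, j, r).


Rank table r_w(10×10) implied by the 27 constraints:

  row 1: 1 | 1 | 1 | 1 | 1 | 1 | 1 | 1 | 1 | 1
  row 2: 1 | 1 | 2 | 2 | 2 | 2 | 2 | 2 | 2 | 2
  row 3: 1 | 1 | 2 | 2 | 2 | 2 | 2 | 2 | 2 | 3
  row 4: 1 | 1 | 2 | 2 | 2 | 2 | 2 | 2 | 3 | 4
  row 5: 1 | 1 | 2 | 2 | 2 | 2 | 3 | 3 | 4 | 5
  row 6: 1 | 2 | 3 | 3 | 3 | 3 | 4 | 4 | 5 | 6
  row 7: 1 | 2 | 3 | 3 | 3 | 3 | 4 | 5 | 6 | 7
  row 8: 1 | 2 | 3 | 4 | 4 | 4 | 5 | 6 | 7 | 8
  row 9: 1 | 2 | 3 | 4 | 5 | 5 | 6 | 7 | 8 | 9
  row 10: 1 | 2 | 3 | 4 | 5 | 6 | 7 | 8 | 9 | 10

the unique w with this rank table is (1, 3, 10, 9, 7, 2, 8, 4, 5, 6).

Rothe diagram D(w) (21 cells), 5 SE-corners (essential conditions):

[(3, 9, 2), (4, 8, 2), (5, 2, 1), (5, 6, 2), (7, 6, 3)]


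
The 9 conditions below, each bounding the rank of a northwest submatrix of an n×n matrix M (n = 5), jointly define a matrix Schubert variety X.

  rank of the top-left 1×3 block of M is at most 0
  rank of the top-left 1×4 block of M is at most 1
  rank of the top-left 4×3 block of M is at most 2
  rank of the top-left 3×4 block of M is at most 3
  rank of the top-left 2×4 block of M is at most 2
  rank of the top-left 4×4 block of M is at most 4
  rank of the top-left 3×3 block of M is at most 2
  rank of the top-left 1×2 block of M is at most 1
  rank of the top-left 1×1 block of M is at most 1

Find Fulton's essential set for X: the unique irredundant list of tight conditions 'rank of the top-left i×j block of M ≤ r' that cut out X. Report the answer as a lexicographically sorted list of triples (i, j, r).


Computing R[i][j] = min implied NW-rank bound (n=5, 9 conditions):

  row 1: 0 | 0 | 0 | 1 | 1
  row 2: 1 | 1 | 1 | 2 | 2
  row 3: 1 | 2 | 2 | 3 | 3
  row 4: 1 | 2 | 2 | 3 | 4
  row 5: 1 | 2 | 3 | 4 | 5

giving w = (4, 1, 2, 5, 3) via Δ²R.

Rothe diagram D(w) (4 cells), 2 SE-corners (essential conditions):

[(1, 3, 0), (4, 3, 2)]


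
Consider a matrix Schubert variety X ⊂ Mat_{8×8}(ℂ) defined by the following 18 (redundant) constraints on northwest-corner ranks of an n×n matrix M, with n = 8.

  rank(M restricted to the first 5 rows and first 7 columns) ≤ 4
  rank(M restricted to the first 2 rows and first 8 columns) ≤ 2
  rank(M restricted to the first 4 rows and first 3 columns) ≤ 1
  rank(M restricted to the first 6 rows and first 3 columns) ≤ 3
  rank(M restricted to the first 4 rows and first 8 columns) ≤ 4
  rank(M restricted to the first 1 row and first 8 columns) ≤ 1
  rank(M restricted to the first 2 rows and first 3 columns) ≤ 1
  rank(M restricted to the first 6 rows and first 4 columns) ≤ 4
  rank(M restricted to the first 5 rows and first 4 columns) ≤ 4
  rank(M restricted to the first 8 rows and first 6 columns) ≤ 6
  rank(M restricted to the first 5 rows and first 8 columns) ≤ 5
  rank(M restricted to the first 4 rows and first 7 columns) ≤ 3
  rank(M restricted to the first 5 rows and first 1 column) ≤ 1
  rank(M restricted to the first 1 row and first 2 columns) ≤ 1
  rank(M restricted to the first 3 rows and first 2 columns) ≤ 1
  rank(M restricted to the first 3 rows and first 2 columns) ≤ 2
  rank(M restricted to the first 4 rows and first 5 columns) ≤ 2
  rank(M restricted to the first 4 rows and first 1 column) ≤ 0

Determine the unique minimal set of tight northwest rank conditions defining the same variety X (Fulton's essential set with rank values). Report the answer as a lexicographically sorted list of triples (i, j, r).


Rank table r_w(8×8) implied by the 18 constraints:

  i=1: 0  1  1  1  1  1  1  1
  i=2: 0  1  1  2  2  2  2  2
  i=3: 0  1  1  2  2  3  3  3
  i=4: 0  1  1  2  2  3  3  4
  i=5: 1  2  2  3  3  4  4  5
  i=6: 1  2  3  4  4  5  5  6
  i=7: 1  2  3  4  5  6  6  7
  i=8: 1  2  3  4  5  6  7  8

second differences of R give the permutation w = (2, 4, 6, 8, 1, 3, 5, 7).

D(w) has 10 cells with 4 SE-corners; essential set:

[(4, 1, 0), (4, 3, 1), (4, 5, 2), (4, 7, 3)]


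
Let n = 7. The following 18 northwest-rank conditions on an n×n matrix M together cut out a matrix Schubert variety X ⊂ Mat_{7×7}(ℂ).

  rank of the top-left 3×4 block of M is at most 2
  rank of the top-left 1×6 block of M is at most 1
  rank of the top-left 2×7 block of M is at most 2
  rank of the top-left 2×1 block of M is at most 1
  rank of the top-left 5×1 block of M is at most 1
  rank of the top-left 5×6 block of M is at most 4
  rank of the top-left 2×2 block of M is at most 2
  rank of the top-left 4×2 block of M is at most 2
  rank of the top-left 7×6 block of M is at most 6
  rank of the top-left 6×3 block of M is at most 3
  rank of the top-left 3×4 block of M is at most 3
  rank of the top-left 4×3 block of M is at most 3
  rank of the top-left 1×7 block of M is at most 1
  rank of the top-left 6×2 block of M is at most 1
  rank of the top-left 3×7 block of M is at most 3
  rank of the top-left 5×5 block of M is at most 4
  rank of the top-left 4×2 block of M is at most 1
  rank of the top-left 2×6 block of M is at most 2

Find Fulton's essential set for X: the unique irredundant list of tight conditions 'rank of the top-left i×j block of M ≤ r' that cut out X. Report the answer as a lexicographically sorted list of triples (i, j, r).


Computing R[i][j] = min implied NW-rank bound (n=7, 18 conditions):

  R[1]: 1  1  1  1  1  1  1
  R[2]: 1  1  2  2  2  2  2
  R[3]: 1  1  2  2  3  3  3
  R[4]: 1  1  2  3  4  4  4
  R[5]: 1  1  2  3  4  4  5
  R[6]: 1  1  2  3  4  5  6
  R[7]: 1  2  3  4  5  6  7

giving w = (1, 3, 5, 4, 7, 6, 2) via Δ²R.

Fulton essential set (3 of the 7 Rothe cells):

[(3, 4, 2), (5, 6, 4), (6, 2, 1)]


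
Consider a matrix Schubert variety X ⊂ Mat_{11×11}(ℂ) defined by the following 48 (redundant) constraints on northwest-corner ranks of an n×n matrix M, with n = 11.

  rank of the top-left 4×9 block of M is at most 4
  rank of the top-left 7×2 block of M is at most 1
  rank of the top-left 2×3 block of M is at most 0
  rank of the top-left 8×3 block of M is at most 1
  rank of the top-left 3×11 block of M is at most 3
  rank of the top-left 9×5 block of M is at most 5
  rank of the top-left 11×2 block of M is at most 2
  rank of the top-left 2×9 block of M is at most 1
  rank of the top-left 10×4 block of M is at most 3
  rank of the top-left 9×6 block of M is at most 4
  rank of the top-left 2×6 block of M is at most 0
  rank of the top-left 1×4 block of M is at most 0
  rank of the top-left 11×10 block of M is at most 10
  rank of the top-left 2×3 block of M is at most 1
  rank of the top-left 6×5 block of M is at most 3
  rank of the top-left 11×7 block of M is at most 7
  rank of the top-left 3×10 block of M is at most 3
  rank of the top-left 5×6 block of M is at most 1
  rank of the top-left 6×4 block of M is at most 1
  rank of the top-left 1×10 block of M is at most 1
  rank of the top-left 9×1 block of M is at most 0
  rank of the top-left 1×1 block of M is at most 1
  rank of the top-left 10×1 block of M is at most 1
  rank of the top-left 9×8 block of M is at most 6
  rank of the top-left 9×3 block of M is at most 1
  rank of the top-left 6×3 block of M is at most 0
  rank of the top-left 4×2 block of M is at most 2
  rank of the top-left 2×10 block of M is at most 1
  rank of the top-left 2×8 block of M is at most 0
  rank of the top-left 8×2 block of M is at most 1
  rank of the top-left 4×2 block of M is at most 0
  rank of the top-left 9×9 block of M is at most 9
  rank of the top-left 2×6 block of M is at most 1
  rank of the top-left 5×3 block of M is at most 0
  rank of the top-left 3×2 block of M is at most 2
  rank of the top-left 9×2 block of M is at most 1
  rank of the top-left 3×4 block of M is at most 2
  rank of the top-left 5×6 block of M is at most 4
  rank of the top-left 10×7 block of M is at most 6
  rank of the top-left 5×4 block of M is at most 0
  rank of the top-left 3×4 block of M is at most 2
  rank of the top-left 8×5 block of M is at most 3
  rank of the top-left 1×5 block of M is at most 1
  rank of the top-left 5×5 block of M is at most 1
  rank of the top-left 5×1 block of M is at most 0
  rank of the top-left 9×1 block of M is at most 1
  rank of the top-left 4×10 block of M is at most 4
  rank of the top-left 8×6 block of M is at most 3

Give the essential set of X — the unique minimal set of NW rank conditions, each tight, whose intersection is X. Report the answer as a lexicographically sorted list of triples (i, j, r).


The tightest implied rank at each (i,j), from the 48 conditions:

  row 1: 0 | 0 | 0 | 0 | 0 | 0 | 0 | 0 | 1 | 1 | 1
  row 2: 0 | 0 | 0 | 0 | 0 | 0 | 0 | 0 | 1 | 1 | 2
  row 3: 0 | 0 | 0 | 0 | 1 | 1 | 1 | 1 | 2 | 2 | 3
  row 4: 0 | 0 | 0 | 0 | 1 | 1 | 2 | 2 | 3 | 3 | 4
  row 5: 0 | 0 | 0 | 0 | 1 | 1 | 2 | 3 | 4 | 4 | 5
  row 6: 0 | 0 | 0 | 1 | 2 | 2 | 3 | 4 | 5 | 5 | 6
  row 7: 0 | 1 | 1 | 2 | 3 | 3 | 4 | 5 | 6 | 6 | 7
  row 8: 0 | 1 | 1 | 2 | 3 | 3 | 4 | 5 | 6 | 7 | 8
  row 9: 0 | 1 | 1 | 2 | 3 | 4 | 5 | 6 | 7 | 8 | 9
  row 10: 1 | 2 | 2 | 3 | 4 | 5 | 6 | 7 | 8 | 9 | 10
  row 11: 1 | 2 | 3 | 4 | 5 | 6 | 7 | 8 | 9 | 10 | 11

so w = (9, 11, 5, 7, 8, 4, 2, 10, 6, 1, 3).

|D(w)|=40, |Ess(w)|=8:

[(2, 8, 0), (2, 10, 1), (5, 4, 0), (5, 6, 1), (6, 3, 0), (8, 6, 3), (9, 1, 0), (9, 3, 1)]


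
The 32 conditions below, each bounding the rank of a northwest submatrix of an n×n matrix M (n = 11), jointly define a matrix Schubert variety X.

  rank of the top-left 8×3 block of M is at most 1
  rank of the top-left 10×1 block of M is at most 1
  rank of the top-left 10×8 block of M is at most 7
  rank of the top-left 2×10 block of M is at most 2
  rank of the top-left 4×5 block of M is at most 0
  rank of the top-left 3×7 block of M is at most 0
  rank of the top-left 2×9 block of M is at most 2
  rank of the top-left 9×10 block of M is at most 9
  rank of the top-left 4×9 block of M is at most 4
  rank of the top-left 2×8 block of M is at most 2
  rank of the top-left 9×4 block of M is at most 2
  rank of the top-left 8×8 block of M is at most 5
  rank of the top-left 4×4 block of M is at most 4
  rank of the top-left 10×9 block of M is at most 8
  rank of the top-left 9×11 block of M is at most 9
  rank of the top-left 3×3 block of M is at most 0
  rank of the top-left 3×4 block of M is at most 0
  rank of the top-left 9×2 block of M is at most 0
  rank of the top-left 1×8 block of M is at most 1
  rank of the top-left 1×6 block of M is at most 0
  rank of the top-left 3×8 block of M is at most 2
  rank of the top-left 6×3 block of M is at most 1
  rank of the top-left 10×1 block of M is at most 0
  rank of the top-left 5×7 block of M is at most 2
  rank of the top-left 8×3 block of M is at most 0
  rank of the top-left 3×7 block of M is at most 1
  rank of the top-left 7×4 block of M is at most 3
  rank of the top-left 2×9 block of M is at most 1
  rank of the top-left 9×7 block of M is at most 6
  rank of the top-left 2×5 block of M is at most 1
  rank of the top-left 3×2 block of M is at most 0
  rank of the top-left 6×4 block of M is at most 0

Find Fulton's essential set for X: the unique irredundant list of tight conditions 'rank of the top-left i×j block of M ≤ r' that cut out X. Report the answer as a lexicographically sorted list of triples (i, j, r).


Computing R[i][j] = min implied NW-rank bound (n=11, 32 conditions):

  row 1: 0  0  0  0  0  0  0  1  1  1  1
  row 2: 0  0  0  0  0  0  0  1  1  2  2
  row 3: 0  0  0  0  0  0  0  1  2  3  3
  row 4: 0  0  0  0  0  1  1  2  3  4  4
  row 5: 0  0  0  0  1  2  2  3  4  5  5
  row 6: 0  0  0  0  1  2  3  4  5  6  6
  row 7: 0  0  0  1  2  3  4  5  6  7  7
  row 8: 0  0  0  1  2  3  4  5  6  7  8
  row 9: 0  0  1  2  3  4  5  6  7  8  9
  row 10: 0  1  2  3  4  5  6  7  8  9  10
  row 11: 1  2  3  4  5  6  7  8  9  10  11

giving w = (8, 10, 9, 6, 5, 7, 4, 11, 3, 2, 1) via Δ²R.

ℓ(w)=44; the 7 essential cells (i,j,r):

[(2, 9, 1), (3, 7, 0), (4, 5, 0), (6, 4, 0), (8, 3, 0), (9, 2, 0), (10, 1, 0)]


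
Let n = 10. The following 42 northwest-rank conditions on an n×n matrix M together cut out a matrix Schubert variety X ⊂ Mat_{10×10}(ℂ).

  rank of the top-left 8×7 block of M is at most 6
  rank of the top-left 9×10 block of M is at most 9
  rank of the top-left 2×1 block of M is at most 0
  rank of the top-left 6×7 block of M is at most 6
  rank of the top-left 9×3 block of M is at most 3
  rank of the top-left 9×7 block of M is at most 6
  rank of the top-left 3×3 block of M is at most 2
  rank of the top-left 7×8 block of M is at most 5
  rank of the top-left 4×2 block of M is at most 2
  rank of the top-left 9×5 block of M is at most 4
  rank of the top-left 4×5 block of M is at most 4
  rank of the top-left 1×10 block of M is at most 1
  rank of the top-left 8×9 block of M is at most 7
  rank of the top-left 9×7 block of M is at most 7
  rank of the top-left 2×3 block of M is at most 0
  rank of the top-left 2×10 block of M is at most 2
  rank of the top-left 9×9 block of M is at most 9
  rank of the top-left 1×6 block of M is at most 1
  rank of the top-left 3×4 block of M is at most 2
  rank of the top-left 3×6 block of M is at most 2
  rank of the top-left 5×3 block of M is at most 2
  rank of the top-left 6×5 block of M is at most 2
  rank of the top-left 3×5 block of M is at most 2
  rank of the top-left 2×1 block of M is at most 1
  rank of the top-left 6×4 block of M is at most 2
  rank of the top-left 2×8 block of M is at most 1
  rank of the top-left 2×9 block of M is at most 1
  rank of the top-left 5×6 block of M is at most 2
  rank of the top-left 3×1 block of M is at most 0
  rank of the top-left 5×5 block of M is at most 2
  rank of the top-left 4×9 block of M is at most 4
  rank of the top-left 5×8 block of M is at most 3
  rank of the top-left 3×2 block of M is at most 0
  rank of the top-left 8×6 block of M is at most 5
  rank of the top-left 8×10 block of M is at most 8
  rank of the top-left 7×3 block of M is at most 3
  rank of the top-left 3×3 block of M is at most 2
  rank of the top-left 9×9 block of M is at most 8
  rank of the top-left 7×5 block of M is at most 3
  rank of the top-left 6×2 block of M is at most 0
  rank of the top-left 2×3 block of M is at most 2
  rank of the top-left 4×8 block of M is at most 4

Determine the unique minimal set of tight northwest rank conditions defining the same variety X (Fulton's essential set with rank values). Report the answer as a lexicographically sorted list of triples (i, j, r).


Reconstructing r_w from the 42 given conditions:

  row 1: 0 0 0 1 1 1 1 1 1 1
  row 2: 0 0 0 1 1 1 1 1 1 2
  row 3: 0 0 1 2 2 2 2 2 2 3
  row 4: 0 0 1 2 2 2 3 3 3 4
  row 5: 0 0 1 2 2 2 3 3 4 5
  row 6: 0 0 1 2 2 3 4 4 5 6
  row 7: 1 1 2 3 3 4 5 5 6 7
  row 8: 1 2 3 4 4 5 6 6 7 8
  row 9: 1 2 3 4 4 5 6 7 8 9
  row 10: 1 2 3 4 5 6 7 8 9 10

second differences of R give the permutation w = (4, 10, 3, 7, 9, 6, 1, 2, 8, 5).

7 SE-corners of the 26-cell Rothe diagram give Ess(w):

[(2, 3, 0), (2, 9, 1), (5, 6, 2), (5, 8, 3), (6, 2, 0), (6, 5, 2), (9, 5, 4)]


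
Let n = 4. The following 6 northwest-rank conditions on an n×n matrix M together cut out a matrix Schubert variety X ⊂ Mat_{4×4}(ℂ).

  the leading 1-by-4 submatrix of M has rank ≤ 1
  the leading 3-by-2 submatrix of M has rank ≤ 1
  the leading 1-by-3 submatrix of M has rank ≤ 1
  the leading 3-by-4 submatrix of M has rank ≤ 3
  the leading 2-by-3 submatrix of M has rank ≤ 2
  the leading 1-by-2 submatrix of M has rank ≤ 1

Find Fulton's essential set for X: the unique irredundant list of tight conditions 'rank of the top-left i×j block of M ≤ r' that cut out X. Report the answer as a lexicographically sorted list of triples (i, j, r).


Computing R[i][j] = min implied NW-rank bound (n=4, 6 conditions):

  R[1]: 1 | 1 | 1 | 1
  R[2]: 1 | 1 | 2 | 2
  R[3]: 1 | 1 | 2 | 3
  R[4]: 1 | 2 | 3 | 4

hence w(1..4) = (1, 3, 4, 2).

D(w) has 2 cells with 1 SE-corner; essential set:

[(3, 2, 1)]


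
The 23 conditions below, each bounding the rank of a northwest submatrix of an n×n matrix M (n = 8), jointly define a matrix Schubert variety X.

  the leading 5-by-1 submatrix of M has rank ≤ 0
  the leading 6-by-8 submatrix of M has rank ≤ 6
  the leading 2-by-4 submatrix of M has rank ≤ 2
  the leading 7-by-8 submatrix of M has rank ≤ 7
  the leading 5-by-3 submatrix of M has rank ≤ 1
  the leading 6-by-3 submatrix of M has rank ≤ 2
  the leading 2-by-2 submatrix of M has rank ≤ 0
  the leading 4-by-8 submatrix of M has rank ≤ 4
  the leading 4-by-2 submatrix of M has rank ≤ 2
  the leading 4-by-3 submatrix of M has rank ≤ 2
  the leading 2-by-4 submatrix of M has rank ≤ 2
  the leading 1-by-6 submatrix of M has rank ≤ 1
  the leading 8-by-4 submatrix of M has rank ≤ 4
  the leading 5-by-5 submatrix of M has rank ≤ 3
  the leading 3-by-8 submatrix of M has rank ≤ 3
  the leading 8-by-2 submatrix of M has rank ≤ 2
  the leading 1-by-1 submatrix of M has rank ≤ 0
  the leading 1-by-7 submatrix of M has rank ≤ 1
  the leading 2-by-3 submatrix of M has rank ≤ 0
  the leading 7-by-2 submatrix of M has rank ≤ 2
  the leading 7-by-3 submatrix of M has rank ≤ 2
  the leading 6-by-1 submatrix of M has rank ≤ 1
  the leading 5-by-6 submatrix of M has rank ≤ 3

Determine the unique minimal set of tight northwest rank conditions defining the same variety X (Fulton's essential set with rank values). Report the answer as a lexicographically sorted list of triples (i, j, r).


Rank table r_w(8×8) implied by the 23 constraints:

  row 1: 0  0  0  1  1  1  1  1
  row 2: 0  0  0  1  2  2  2  2
  row 3: 0  1  1  2  3  3  3  3
  row 4: 0  1  1  2  3  3  4  4
  row 5: 0  1  1  2  3  3  4  5
  row 6: 1  2  2  3  4  4  5  6
  row 7: 1  2  2  3  4  5  6  7
  row 8: 1  2  3  4  5  6  7  8

reading off 1-entries of Δ²R: w = (4, 5, 2, 7, 8, 1, 6, 3).

D(w) has 14 cells with 5 SE-corners; essential set:

[(2, 3, 0), (5, 1, 0), (5, 3, 1), (5, 6, 3), (7, 3, 2)]


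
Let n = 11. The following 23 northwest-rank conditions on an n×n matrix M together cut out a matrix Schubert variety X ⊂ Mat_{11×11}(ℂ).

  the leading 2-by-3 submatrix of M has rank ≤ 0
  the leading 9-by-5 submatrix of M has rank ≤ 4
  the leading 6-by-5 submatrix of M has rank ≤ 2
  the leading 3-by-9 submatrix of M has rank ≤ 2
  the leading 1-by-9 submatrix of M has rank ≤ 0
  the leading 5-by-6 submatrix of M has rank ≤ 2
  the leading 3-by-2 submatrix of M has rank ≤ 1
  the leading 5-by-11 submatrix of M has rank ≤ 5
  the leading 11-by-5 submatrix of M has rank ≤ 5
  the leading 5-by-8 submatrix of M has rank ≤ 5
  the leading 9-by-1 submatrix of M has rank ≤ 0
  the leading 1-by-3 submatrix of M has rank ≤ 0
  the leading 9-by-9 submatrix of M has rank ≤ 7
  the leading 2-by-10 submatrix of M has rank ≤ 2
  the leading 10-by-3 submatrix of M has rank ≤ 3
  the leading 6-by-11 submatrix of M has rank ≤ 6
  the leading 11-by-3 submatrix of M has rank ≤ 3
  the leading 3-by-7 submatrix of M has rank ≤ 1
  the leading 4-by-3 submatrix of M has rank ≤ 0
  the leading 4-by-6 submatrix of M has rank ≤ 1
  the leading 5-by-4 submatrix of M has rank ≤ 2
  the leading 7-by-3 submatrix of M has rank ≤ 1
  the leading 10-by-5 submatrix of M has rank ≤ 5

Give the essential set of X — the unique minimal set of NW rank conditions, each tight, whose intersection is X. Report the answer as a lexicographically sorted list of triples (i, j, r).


The tightest implied rank at each (i,j), from the 23 conditions:

  0 | 0 | 0 | 0 | 0 | 0 | 0 | 0 | 0 | 1 | 1
  0 | 0 | 0 | 1 | 1 | 1 | 1 | 1 | 1 | 2 | 2
  0 | 0 | 0 | 1 | 1 | 1 | 1 | 2 | 2 | 3 | 3
  0 | 0 | 0 | 1 | 1 | 1 | 2 | 3 | 3 | 4 | 4
  0 | 1 | 1 | 2 | 2 | 2 | 3 | 4 | 4 | 5 | 5
  0 | 1 | 1 | 2 | 2 | 3 | 4 | 5 | 5 | 6 | 6
  0 | 1 | 1 | 2 | 3 | 4 | 5 | 6 | 6 | 7 | 7
  0 | 1 | 2 | 3 | 4 | 5 | 6 | 7 | 7 | 8 | 8
  0 | 1 | 2 | 3 | 4 | 5 | 6 | 7 | 7 | 8 | 9
  1 | 2 | 3 | 4 | 5 | 6 | 7 | 8 | 8 | 9 | 10
  1 | 2 | 3 | 4 | 5 | 6 | 7 | 8 | 9 | 10 | 11

hence w(1..11) = (10, 4, 8, 7, 2, 6, 5, 3, 11, 1, 9).

8 SE-corners of the 32-cell Rothe diagram give Ess(w):

[(1, 9, 0), (3, 7, 1), (4, 3, 0), (4, 6, 1), (6, 5, 2), (7, 3, 1), (9, 1, 0), (9, 9, 7)]


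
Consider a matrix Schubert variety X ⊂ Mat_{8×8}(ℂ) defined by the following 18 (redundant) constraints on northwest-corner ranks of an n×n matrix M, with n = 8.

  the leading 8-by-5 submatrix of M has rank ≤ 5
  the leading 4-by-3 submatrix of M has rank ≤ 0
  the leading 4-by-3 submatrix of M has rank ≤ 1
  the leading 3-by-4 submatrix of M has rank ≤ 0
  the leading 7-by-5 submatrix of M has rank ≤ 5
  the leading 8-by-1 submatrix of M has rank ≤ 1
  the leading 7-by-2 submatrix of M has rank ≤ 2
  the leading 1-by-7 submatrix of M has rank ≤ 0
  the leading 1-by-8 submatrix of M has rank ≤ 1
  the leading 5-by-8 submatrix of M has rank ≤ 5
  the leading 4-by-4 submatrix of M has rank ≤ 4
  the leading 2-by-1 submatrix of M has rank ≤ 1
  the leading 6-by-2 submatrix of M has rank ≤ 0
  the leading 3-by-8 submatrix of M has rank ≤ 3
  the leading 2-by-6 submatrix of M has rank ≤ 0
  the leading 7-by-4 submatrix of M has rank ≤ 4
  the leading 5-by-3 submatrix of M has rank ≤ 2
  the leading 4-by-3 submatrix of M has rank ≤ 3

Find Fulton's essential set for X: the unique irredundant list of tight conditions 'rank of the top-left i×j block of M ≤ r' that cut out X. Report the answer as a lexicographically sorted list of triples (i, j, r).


The tightest implied rank at each (i,j), from the 18 conditions:

  i=1: 0, 0, 0, 0, 0, 0, 0, 1
  i=2: 0, 0, 0, 0, 0, 0, 1, 2
  i=3: 0, 0, 0, 0, 1, 1, 2, 3
  i=4: 0, 0, 0, 1, 2, 2, 3, 4
  i=5: 0, 0, 1, 2, 3, 3, 4, 5
  i=6: 0, 0, 1, 2, 3, 4, 5, 6
  i=7: 1, 1, 2, 3, 4, 5, 6, 7
  i=8: 1, 2, 3, 4, 5, 6, 7, 8

giving w = (8, 7, 5, 4, 3, 6, 1, 2) via Δ²R.

ℓ(w)=24; the 5 essential cells (i,j,r):

[(1, 7, 0), (2, 6, 0), (3, 4, 0), (4, 3, 0), (6, 2, 0)]


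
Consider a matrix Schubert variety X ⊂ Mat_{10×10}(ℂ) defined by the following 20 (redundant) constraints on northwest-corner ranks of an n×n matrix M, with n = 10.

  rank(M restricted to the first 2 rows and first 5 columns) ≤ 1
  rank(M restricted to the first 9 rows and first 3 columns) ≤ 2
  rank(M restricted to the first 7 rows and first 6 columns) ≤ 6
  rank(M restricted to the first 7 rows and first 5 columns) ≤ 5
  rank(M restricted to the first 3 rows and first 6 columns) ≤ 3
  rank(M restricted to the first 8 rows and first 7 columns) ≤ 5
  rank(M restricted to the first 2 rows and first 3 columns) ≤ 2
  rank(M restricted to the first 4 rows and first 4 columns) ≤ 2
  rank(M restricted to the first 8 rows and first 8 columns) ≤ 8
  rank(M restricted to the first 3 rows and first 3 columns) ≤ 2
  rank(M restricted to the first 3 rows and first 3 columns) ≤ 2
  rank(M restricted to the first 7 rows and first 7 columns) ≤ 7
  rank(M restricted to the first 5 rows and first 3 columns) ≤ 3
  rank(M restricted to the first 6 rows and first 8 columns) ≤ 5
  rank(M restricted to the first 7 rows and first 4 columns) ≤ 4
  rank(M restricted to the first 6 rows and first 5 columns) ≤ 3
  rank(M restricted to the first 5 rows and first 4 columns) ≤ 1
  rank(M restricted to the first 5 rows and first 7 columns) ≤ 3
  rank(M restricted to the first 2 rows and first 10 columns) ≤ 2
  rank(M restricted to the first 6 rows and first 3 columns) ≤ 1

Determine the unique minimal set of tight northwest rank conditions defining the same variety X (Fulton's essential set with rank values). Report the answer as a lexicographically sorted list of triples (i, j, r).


The tightest implied rank at each (i,j), from the 20 conditions:

  R[1]: 1  1  1  1  1  1  1  1  1  1
  R[2]: 1  1  1  1  1  2  2  2  2  2
  R[3]: 1  1  1  1  2  3  3  3  3  3
  R[4]: 1  1  1  1  2  3  3  4  4  4
  R[5]: 1  1  1  1  2  3  3  4  5  5
  R[6]: 1  1  1  2  3  4  4  5  6  6
  R[7]: 1  2  2  3  4  5  5  6  7  7
  R[8]: 1  2  2  3  4  5  5  6  7  8
  R[9]: 1  2  2  3  4  5  6  7  8  9
  R[10]: 1  2  3  4  5  6  7  8  9  10

hence w(1..10) = (1, 6, 5, 8, 9, 4, 2, 10, 7, 3).

ℓ(w)=20; the 6 essential cells (i,j,r):

[(2, 5, 1), (5, 4, 1), (5, 7, 3), (6, 3, 1), (8, 7, 5), (9, 3, 2)]


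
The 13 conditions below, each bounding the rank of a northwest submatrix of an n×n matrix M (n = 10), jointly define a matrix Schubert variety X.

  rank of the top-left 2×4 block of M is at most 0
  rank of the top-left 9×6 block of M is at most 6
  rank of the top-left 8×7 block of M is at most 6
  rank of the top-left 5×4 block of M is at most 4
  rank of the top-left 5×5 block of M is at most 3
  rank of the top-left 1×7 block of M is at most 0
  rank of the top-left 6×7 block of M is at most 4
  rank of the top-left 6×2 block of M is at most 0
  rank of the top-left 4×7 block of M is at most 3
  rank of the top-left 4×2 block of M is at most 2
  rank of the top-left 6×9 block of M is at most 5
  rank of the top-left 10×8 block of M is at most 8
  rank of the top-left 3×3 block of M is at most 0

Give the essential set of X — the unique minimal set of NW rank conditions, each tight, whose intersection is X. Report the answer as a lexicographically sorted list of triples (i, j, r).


Computing R[i][j] = min implied NW-rank bound (n=10, 13 conditions):

  i=1: 0 | 0 | 0 | 0 | 0 | 0 | 0 | 1 | 1 | 1
  i=2: 0 | 0 | 0 | 0 | 1 | 1 | 1 | 2 | 2 | 2
  i=3: 0 | 0 | 0 | 1 | 2 | 2 | 2 | 3 | 3 | 3
  i=4: 0 | 0 | 1 | 2 | 3 | 3 | 3 | 4 | 4 | 4
  i=5: 0 | 0 | 1 | 2 | 3 | 4 | 4 | 5 | 5 | 5
  i=6: 0 | 0 | 1 | 2 | 3 | 4 | 4 | 5 | 5 | 6
  i=7: 1 | 1 | 2 | 3 | 4 | 5 | 5 | 6 | 6 | 7
  i=8: 1 | 2 | 3 | 4 | 5 | 6 | 6 | 7 | 7 | 8
  i=9: 1 | 2 | 3 | 4 | 5 | 6 | 7 | 8 | 8 | 9
  i=10: 1 | 2 | 3 | 4 | 5 | 6 | 7 | 8 | 9 | 10

the unique w with this rank table is (8, 5, 4, 3, 6, 10, 1, 2, 7, 9).

Fulton essential set (6 of the 22 Rothe cells):

[(1, 7, 0), (2, 4, 0), (3, 3, 0), (6, 2, 0), (6, 7, 4), (6, 9, 5)]


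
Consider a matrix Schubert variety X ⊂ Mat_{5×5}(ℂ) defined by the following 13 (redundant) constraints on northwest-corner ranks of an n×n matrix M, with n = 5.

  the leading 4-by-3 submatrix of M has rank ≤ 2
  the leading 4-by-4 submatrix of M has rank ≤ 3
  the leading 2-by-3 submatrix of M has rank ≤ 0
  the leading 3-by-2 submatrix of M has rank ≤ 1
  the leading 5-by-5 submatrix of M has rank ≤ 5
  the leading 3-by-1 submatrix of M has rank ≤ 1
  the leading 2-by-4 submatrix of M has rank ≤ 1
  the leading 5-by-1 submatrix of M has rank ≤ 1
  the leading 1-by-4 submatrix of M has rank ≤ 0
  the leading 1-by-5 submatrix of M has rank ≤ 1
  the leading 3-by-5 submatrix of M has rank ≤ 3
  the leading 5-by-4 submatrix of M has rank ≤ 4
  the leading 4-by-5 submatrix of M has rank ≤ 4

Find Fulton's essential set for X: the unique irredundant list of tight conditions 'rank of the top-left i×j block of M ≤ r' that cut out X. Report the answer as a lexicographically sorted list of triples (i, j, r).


Recovering R(i,j) via the rank-extension bound from the 13 conditions:

  i=1: 0 0 0 0 1
  i=2: 0 0 0 1 2
  i=3: 1 1 1 2 3
  i=4: 1 2 2 3 4
  i=5: 1 2 3 4 5

hence w(1..5) = (5, 4, 1, 2, 3).

Fulton essential set (2 of the 7 Rothe cells):

[(1, 4, 0), (2, 3, 0)]


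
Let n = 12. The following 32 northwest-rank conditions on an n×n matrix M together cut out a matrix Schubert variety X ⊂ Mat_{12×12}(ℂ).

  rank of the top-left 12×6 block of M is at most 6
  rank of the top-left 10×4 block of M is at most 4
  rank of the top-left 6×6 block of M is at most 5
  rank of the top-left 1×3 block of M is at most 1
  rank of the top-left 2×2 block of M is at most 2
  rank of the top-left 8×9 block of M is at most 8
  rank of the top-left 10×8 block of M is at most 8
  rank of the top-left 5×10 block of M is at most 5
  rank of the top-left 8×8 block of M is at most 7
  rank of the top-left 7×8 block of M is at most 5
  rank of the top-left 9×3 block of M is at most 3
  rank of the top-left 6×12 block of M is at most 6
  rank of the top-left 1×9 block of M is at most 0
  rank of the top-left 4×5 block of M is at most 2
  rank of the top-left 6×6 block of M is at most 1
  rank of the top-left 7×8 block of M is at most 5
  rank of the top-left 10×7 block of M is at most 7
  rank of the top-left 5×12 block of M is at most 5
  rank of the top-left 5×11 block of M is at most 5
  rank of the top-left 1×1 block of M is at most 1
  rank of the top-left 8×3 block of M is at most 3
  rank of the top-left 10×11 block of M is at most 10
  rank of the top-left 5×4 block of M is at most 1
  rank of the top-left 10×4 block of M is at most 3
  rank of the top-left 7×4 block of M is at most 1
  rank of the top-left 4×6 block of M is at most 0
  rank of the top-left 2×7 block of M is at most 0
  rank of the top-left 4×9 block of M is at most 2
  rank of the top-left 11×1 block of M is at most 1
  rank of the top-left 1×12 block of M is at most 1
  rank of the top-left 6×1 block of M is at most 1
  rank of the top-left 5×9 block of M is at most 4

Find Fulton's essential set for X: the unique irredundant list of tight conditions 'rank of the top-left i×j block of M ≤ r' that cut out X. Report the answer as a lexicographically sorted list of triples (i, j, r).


Reconstructing r_w from the 32 given conditions:

  0 | 0 | 0 | 0 | 0 | 0 | 0 | 0 | 0 | 1 | 1 | 1
  0 | 0 | 0 | 0 | 0 | 0 | 0 | 1 | 1 | 2 | 2 | 2
  0 | 0 | 0 | 0 | 0 | 0 | 1 | 2 | 2 | 3 | 3 | 3
  0 | 0 | 0 | 0 | 0 | 0 | 1 | 2 | 2 | 3 | 4 | 4
  1 | 1 | 1 | 1 | 1 | 1 | 2 | 3 | 3 | 4 | 5 | 5
  1 | 1 | 1 | 1 | 1 | 1 | 2 | 3 | 4 | 5 | 6 | 6
  1 | 1 | 1 | 1 | 2 | 2 | 3 | 4 | 5 | 6 | 7 | 7
  1 | 2 | 2 | 2 | 3 | 3 | 4 | 5 | 6 | 7 | 8 | 8
  1 | 2 | 3 | 3 | 4 | 4 | 5 | 6 | 7 | 8 | 9 | 9
  1 | 2 | 3 | 3 | 4 | 5 | 6 | 7 | 8 | 9 | 10 | 10
  1 | 2 | 3 | 4 | 5 | 6 | 7 | 8 | 9 | 10 | 11 | 11
  1 | 2 | 3 | 4 | 5 | 6 | 7 | 8 | 9 | 10 | 11 | 12

the unique w with this rank table is (10, 8, 7, 11, 1, 9, 5, 2, 3, 6, 4, 12).

ℓ(w)=38; the 7 essential cells (i,j,r):

[(1, 9, 0), (2, 7, 0), (4, 6, 0), (4, 9, 2), (6, 6, 1), (7, 4, 1), (10, 4, 3)]


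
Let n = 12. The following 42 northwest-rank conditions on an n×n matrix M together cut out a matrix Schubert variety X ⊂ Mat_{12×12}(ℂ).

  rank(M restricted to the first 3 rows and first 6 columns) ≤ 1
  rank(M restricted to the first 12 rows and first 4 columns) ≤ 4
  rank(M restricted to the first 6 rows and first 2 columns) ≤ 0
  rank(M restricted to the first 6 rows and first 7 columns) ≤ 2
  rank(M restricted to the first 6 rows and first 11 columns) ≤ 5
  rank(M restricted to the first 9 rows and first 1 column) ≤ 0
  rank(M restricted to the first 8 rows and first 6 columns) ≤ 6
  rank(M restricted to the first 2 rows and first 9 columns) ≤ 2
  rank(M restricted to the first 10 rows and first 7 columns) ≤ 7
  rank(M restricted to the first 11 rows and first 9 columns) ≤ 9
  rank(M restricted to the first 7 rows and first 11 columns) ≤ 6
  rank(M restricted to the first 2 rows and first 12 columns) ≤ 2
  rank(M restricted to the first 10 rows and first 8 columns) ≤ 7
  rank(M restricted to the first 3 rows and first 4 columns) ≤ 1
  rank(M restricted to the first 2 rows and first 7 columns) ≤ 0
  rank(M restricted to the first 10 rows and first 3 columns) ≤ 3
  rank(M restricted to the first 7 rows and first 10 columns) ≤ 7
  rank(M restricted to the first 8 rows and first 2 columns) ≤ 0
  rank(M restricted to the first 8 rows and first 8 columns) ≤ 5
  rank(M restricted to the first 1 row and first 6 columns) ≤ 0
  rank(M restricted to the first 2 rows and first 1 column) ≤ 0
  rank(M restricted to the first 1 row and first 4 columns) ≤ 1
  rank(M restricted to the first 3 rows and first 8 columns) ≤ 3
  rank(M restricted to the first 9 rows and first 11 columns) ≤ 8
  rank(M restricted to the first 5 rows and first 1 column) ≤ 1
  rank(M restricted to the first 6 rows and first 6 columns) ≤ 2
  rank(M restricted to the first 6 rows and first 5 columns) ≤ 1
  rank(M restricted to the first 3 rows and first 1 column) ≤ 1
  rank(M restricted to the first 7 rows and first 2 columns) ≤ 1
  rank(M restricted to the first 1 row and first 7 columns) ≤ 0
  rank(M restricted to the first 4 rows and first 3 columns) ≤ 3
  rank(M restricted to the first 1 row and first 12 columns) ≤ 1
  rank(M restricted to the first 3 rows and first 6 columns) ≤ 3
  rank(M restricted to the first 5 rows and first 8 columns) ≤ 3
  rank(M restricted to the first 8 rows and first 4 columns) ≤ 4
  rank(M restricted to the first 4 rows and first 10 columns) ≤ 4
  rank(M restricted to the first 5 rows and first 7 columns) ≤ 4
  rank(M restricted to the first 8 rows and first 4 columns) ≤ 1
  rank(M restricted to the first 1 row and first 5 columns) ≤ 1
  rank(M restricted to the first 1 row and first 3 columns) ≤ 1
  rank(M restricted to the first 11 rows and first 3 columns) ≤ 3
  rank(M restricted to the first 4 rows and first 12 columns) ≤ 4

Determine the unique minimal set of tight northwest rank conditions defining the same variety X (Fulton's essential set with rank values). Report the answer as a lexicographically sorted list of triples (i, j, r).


Rank table r_w(12×12) implied by the 42 constraints:

  0 | 0 | 0 | 0 | 0 | 0 | 0 | 1 | 1 | 1 | 1 | 1
  0 | 0 | 0 | 0 | 0 | 0 | 0 | 1 | 2 | 2 | 2 | 2
  0 | 0 | 1 | 1 | 1 | 1 | 1 | 2 | 3 | 3 | 3 | 3
  0 | 0 | 1 | 1 | 1 | 2 | 2 | 3 | 4 | 4 | 4 | 4
  0 | 0 | 1 | 1 | 1 | 2 | 2 | 3 | 4 | 5 | 5 | 5
  0 | 0 | 1 | 1 | 1 | 2 | 2 | 3 | 4 | 5 | 5 | 6
  0 | 0 | 1 | 1 | 2 | 3 | 3 | 4 | 5 | 6 | 6 | 7
  0 | 0 | 1 | 1 | 2 | 3 | 4 | 5 | 6 | 7 | 7 | 8
  0 | 1 | 2 | 2 | 3 | 4 | 5 | 6 | 7 | 8 | 8 | 9
  1 | 2 | 3 | 3 | 4 | 5 | 6 | 7 | 8 | 9 | 9 | 10
  1 | 2 | 3 | 4 | 5 | 6 | 7 | 8 | 9 | 10 | 10 | 11
  1 | 2 | 3 | 4 | 5 | 6 | 7 | 8 | 9 | 10 | 11 | 12

the unique w with this rank table is (8, 9, 3, 6, 10, 12, 5, 7, 2, 1, 4, 11).

ℓ(w)=38; the 7 essential cells (i,j,r):

[(2, 7, 0), (6, 5, 1), (6, 7, 2), (6, 11, 5), (8, 2, 0), (8, 4, 1), (9, 1, 0)]


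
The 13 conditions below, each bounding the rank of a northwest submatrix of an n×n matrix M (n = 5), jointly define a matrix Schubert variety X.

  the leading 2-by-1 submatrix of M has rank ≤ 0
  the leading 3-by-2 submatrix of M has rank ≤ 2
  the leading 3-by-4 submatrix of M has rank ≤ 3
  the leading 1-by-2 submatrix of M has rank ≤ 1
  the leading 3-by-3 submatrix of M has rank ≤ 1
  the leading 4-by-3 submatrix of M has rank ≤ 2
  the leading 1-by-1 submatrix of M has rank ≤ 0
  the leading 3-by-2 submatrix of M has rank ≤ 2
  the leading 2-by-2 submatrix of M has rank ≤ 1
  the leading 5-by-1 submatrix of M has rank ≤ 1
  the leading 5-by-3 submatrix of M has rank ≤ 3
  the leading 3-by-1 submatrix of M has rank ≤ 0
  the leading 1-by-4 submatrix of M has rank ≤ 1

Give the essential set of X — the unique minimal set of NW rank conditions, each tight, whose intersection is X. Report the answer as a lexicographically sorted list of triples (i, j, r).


Rank table r_w(5×5) implied by the 13 constraints:

  R[1]: 0 1 1 1 1
  R[2]: 0 1 1 2 2
  R[3]: 0 1 1 2 3
  R[4]: 1 2 2 3 4
  R[5]: 1 2 3 4 5

reading off 1-entries of Δ²R: w = (2, 4, 5, 1, 3).

2 SE-corners of the 5-cell Rothe diagram give Ess(w):

[(3, 1, 0), (3, 3, 1)]


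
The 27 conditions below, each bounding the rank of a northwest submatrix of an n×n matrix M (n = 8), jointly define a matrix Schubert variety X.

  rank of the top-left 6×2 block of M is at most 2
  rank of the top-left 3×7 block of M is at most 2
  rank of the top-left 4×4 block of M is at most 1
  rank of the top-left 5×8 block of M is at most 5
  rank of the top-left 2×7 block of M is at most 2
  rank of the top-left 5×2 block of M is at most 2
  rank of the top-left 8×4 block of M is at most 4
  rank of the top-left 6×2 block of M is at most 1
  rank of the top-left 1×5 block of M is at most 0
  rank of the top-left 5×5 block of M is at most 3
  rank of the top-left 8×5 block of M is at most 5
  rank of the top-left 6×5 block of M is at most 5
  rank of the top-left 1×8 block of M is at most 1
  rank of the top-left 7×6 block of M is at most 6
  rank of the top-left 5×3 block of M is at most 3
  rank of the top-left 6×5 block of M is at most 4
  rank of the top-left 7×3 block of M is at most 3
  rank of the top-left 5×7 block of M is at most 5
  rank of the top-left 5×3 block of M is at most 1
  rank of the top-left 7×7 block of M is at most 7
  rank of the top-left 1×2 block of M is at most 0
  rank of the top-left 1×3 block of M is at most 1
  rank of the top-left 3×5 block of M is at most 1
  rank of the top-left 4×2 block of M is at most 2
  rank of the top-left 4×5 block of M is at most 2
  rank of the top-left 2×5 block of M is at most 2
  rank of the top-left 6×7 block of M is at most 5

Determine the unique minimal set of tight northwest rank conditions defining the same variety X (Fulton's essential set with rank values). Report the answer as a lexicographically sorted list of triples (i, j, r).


Recovering R(i,j) via the rank-extension bound from the 27 conditions:

  i=1: 0  0  0  0  0  1  1  1
  i=2: 1  1  1  1  1  2  2  2
  i=3: 1  1  1  1  1  2  2  3
  i=4: 1  1  1  1  2  3  3  4
  i=5: 1  1  1  2  3  4  4  5
  i=6: 1  1  2  3  4  5  5  6
  i=7: 1  2  3  4  5  6  6  7
  i=8: 1  2  3  4  5  6  7  8

second differences of R give the permutation w = (6, 1, 8, 5, 4, 3, 2, 7).

Fulton essential set (6 of the 16 Rothe cells):

[(1, 5, 0), (3, 5, 1), (3, 7, 2), (4, 4, 1), (5, 3, 1), (6, 2, 1)]
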